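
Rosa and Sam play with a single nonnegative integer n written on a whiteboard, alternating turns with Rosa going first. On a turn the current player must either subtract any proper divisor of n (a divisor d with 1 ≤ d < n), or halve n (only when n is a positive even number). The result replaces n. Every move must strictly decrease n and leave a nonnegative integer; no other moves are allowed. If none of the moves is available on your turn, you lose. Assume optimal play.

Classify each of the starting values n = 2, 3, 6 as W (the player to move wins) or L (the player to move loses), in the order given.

2: W, 3: L, 6: W

Work bottom-up. With no move the player to move loses. Otherwise the position is W if at least one move leads to an L position for the opponent, and L if every move leads to a W.
n=0: no move → L
n=1: no move → L
n=2: W (go to 1, an L position)
n=3: L (sole option 2(W) is W)
n=4: W (go to 3, an L position)
n=5: L (sole option 4(W) is W)
n=6: W (go to 3, an L position)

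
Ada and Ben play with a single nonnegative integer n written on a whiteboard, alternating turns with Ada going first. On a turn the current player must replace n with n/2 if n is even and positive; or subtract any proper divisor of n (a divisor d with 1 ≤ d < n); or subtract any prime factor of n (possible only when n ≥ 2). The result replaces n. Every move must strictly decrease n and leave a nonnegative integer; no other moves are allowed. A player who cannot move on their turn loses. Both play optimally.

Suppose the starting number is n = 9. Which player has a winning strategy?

Use the standard recursion: the mover loses at a terminal position; elsewhere, the mover wins exactly when some move hands the opponent an L position.
n=0: no move → L
n=1: no move → L
n=2: →0(L), so W
n=3: →0(L), so W
n=4: →2(W), 3(W) — all W, so L
n=5: →0(L), so W
n=6: →4(L), so W
n=7: →0(L), so W
n=8: →4(L), so W
n=9: →6(W), 8(W) — all W, so L
Every move from 9 reaches a W position, so the mover loses.

Ben wins.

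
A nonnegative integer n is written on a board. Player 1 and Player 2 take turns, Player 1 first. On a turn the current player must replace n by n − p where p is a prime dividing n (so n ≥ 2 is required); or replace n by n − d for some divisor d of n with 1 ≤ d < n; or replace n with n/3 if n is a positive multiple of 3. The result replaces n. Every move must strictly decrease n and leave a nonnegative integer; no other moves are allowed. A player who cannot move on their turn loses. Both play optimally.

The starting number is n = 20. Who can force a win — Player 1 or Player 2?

Compute win/loss labels from the base case upward. A position with no move is L. Any other position is W if it can reach an L in one move, else L.
n=0: no move → L
n=1: no move → L
n=2: →0(L), so W
n=3: →0(L), so W
n=4: →2(W), 3(W) — all W, so L
n=5: →0(L), so W
n=6: →4(L), so W
n=7: →0(L), so W
n=8: →4(L), so W
n=9: →3(W), 6(W), 8(W) — all W, so L
n=10: →9(L), so W
n=11: →0(L), so W
n=12: →4(L), so W
n=13: →0(L), so W
n=14: →7(W), 12(W), 13(W) — all W, so L
n=15: →14(L), so W
n=16: →14(L), so W
n=17: →0(L), so W
n=18: →9(L), so W
n=19: →0(L), so W
n=20: →10(W), 15(W), 16(W), 18(W), 19(W) — all W, so L
Every move from 20 reaches a W position, so the mover loses.

Player 2 wins.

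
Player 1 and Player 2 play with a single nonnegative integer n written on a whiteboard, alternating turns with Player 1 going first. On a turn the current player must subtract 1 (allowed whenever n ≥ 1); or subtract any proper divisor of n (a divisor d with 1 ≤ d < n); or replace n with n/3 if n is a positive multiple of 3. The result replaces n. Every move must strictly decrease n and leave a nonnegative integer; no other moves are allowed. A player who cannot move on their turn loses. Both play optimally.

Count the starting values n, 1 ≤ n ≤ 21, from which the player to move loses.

Use the standard recursion: the mover loses at a terminal position; elsewhere, the mover wins exactly when some move hands the opponent an L position.
n=0: no move → L
n=1: reaches L-position 0 → W
n=2: only reaches 1(W), which is W → L
n=3: reaches L-position 2 → W
n=4: reaches L-position 2 → W
n=5: only reaches 4(W), which is W → L
n=6: reaches L-position 2 → W
n=7: only reaches 6(W), which is W → L
n=8: reaches L-position 7 → W
n=9: only reaches 3(W), 6(W), 8(W), all W → L
n=10: reaches L-position 5 → W
n=11: only reaches 10(W), which is W → L
n=12: reaches L-position 9 → W
n=13: only reaches 12(W), which is W → L
n=14: reaches L-position 7 → W
n=15: reaches L-position 5 → W
n=16: only reaches 8(W), 12(W), 14(W), 15(W), all W → L
n=17: reaches L-position 16 → W
n=18: reaches L-position 9 → W
n=19: only reaches 18(W), which is W → L
n=20: reaches L-position 16 → W
n=21: reaches L-position 7 → W
L entries with 1 ≤ n ≤ 21 (n=0 is outside the asked range and is not counted): n = 2, 5, 7, 9, 11, 13, 16, 19; that makes 8.

8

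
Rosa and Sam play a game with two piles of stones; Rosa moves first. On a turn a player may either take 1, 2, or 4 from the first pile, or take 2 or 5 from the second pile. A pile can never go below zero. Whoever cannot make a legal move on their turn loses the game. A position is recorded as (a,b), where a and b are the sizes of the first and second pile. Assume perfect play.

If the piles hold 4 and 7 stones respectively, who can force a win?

Compute win/loss labels from the base case upward. A position with no move is L. Any other position is W if it can reach an L in one move, else L.
No move ever increases a pile, so every position that can arise here has a ≤ 4 and b ≤ 7; it is enough to label the cells with 0 ≤ a ≤ 4 and 0 ≤ b ≤ 7.
Every move lowers a or b (never raises either), so fill the grid row by row in increasing a, and left to right within a row: each cell's successors are then already labelled.
      b=0  b=1  b=2  b=3  b=4  b=5  b=6  b=7
a=0:    L    L    W    W    L    W    W    L
a=1:    W    W    L    L    W    W    L    W
a=2:    W    W    W    W    W    L    W    W
a=3:    L    L    W    W    L    W    W    L
a=4:    W    W    L    L    W    W    L    W
Cells with no legal move (terminal, hence L): (0,0), (0,1).
The remaining L cells, each justified by listing all of its moves:
(0,4): the only move is to (0,2)(W), a W ⇒ L
(0,7): moves to (0,5)(W), (0,2)(W); every one is W ⇒ L
(1,2): moves to (0,2)(W), (1,0)(W); every one is W ⇒ L
(1,3): moves to (0,3)(W), (1,1)(W); every one is W ⇒ L
(1,6): moves to (0,6)(W), (1,4)(W), (1,1)(W); every one is W ⇒ L
(2,5): moves to (1,5)(W), (0,5)(W), (2,3)(W), (2,0)(W); every one is W ⇒ L
(3,0): moves to (2,0)(W), (1,0)(W); every one is W ⇒ L
(3,1): moves to (2,1)(W), (1,1)(W); every one is W ⇒ L
(3,4): moves to (2,4)(W), (1,4)(W), (3,2)(W); every one is W ⇒ L
(3,7): moves to (2,7)(W), (1,7)(W), (3,5)(W), (3,2)(W); every one is W ⇒ L
(4,2): moves to (3,2)(W), (2,2)(W), (0,2)(W), (4,0)(W); every one is W ⇒ L
(4,3): moves to (3,3)(W), (2,3)(W), (0,3)(W), (4,1)(W); every one is W ⇒ L
(4,6): moves to (3,6)(W), (2,6)(W), (0,6)(W), (4,4)(W), (4,1)(W); every one is W ⇒ L
Every other cell has at least one move into one of the L cells above, so it is W.
From (4,7) Rosa can move to (3,7), reaching an L position.

Rosa wins.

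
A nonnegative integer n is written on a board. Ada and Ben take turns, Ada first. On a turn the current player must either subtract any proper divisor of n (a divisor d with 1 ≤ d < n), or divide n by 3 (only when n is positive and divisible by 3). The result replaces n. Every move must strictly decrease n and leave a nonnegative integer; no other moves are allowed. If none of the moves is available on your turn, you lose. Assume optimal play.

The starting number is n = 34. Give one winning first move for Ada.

Move to 17.

Label each position W (a win for the player to move) or L (a loss). A position with no legal move is L; any other position is W exactly when some move reaches an L, and L when every move reaches a W.
n=0: no move → L
n=1: no move → L
n=2: reaches L-position 1 → W
n=3: reaches L-position 1 → W
n=4: only reaches 2(W), 3(W), all W → L
n=5: reaches L-position 4 → W
n=6: reaches L-position 4 → W
n=7: only reaches 6(W), which is W → L
n=8: reaches L-position 4 → W
n=9: only reaches 3(W), 6(W), 8(W), all W → L
n=10: reaches L-position 9 → W
n=11: only reaches 10(W), which is W → L
n=12: reaches L-position 4 → W
n=13: only reaches 12(W), which is W → L
n=14: reaches L-position 7 → W
n=15: only reaches 5(W), 10(W), 12(W), 14(W), all W → L
n=16: reaches L-position 15 → W
n=17: only reaches 16(W), which is W → L
n=18: reaches L-position 9 → W
n=19: only reaches 18(W), which is W → L
n=20: reaches L-position 15 → W
n=21: reaches L-position 7 → W
n=22: reaches L-position 11 → W
n=23: only reaches 22(W), which is W → L
n=24: reaches L-position 23 → W
n=25: only reaches 20(W), 24(W), all W → L
n=26: reaches L-position 13 → W
n=27: reaches L-position 9 → W
n=28: only reaches 14(W), 21(W), 24(W), 26(W), 27(W), all W → L
n=29: reaches L-position 28 → W
n=30: reaches L-position 15 → W
n=31: only reaches 30(W), which is W → L
n=32: reaches L-position 28 → W
n=33: reaches L-position 11 → W
n=34: reaches L-position 17 → W
From 34, the L positions reachable in one move are: 17.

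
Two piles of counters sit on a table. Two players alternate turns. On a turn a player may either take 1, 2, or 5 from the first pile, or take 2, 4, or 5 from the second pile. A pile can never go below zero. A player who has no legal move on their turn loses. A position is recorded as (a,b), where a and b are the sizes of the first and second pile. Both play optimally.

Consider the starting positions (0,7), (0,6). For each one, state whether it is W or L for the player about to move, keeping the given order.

Use the standard recursion: the mover loses at a terminal position; elsewhere, the mover wins exactly when some move hands the opponent an L position.
No move ever increases a pile, so every position that can arise here has a ≤ 0 and b ≤ 7; it is enough to label the cells with 0 ≤ a ≤ 0 and 0 ≤ b ≤ 7.
Every move lowers a or b (never raises either), so fill the grid row by row in increasing a, and left to right within a row: each cell's successors are then already labelled.
      b=0  b=1  b=2  b=3  b=4  b=5  b=6  b=7
a=0:    L    L    W    W    W    W    W    L
Cells with no legal move (terminal, hence L): (0,0), (0,1).
The remaining L cells, each justified by listing all of its moves:
(0,7): only reaches (0,5)(W), (0,3)(W), (0,2)(W), all W → L
Every other cell has at least one move into one of the L cells above, so it is W.
(0,7): one of the L cells justified above, so L
(0,6): the move to (0,1) reaches an L cell, so W

(0,7): L, (0,6): W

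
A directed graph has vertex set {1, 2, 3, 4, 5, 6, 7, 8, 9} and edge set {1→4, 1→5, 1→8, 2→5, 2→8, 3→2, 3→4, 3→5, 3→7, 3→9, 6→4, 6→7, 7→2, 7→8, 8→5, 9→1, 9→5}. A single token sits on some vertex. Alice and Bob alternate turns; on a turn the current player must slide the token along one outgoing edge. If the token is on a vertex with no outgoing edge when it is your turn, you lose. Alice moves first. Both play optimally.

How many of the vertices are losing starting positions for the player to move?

3

Build the W/L table. Terminal = L. A non-terminal position is W if it has a move to some L; otherwise it is L.
Every edge goes from a vertex to one that appears earlier in the order 4, 5, 8, 1, 2, 7, 9, 3, 6, so processing vertices in that order labels each vertex after all of its successors.
4: no outgoing edge → L
5: no outgoing edge → L
8: →5(L), so W
1: →5(L), so W
2: →5(L), so W
7: →2(W), 8(W) — all W, so L
9: →5(L), so W
3: →7(L), so W
6: →7(L), so W
The L vertices are 4, 5, 7; that is 3 in all.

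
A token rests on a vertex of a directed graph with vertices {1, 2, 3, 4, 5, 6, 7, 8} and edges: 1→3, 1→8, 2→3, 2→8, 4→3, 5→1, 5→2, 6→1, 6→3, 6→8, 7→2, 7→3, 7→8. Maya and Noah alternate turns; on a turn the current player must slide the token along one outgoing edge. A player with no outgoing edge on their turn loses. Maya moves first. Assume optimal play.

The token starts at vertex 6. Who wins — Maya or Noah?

Maya wins.

Use the standard recursion: the mover loses at a terminal position; elsewhere, the mover wins exactly when some move hands the opponent an L position.
Every edge goes from a vertex to one that appears earlier in the order 8, 3, 2, 1, 4, 5, 6, 7, so processing vertices in that order labels each vertex after all of its successors.
8: no outgoing edge → L
3: no outgoing edge → L
2: can move to 3, which is L ⇒ W
1: can move to 3, which is L ⇒ W
4: can move to 3, which is L ⇒ W
5: moves to 1(W), 2(W); every one is W ⇒ L
6: can move to 3, which is L ⇒ W
7: can move to 3, which is L ⇒ W
The starting position 6 is W: Maya should move to 3, handing over an L position.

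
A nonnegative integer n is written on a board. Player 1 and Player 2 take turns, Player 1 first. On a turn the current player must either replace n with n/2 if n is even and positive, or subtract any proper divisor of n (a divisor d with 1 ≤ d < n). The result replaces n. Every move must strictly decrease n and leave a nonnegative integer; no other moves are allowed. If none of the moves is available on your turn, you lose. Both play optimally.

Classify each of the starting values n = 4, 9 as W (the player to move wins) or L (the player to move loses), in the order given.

Use the standard recursion: the mover loses at a terminal position; elsewhere, the mover wins exactly when some move hands the opponent an L position.
n=0: no move → L
n=1: no move → L
n=2: can move to 1, which is L ⇒ W
n=3: the only move is to 2(W), a W ⇒ L
n=4: can move to 3, which is L ⇒ W
n=5: the only move is to 4(W), a W ⇒ L
n=6: can move to 3, which is L ⇒ W
n=7: the only move is to 6(W), a W ⇒ L
n=8: can move to 7, which is L ⇒ W
n=9: moves to 6(W), 8(W); every one is W ⇒ L

4: W, 9: L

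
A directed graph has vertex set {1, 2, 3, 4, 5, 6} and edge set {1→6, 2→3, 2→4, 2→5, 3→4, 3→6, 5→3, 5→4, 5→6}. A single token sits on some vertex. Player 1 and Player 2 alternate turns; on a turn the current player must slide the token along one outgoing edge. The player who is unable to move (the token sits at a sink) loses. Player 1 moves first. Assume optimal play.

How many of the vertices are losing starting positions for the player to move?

2

Classify positions by backward induction: terminal positions (no move available) are L. From any other position, the mover wins iff some move reaches an L.
Every edge goes from a vertex to one that appears earlier in the order 6, 4, 1, 3, 5, 2, so processing vertices in that order labels each vertex after all of its successors.
6: no outgoing edge → L
4: no outgoing edge → L
1: →6(L), so W
3: →4(L), so W
5: →4(L), so W
2: →4(L), so W
The L vertices are 4, 6; that is 2 in all.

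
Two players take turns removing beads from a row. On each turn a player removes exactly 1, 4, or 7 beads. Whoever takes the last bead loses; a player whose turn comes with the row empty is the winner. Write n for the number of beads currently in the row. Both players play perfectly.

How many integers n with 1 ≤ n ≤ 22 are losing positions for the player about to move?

9

Classify positions by backward induction: terminal positions (no move available) are W. From any other position, the mover wins iff some move reaches an L.
n=0: no move; the opponent has just taken the last bead and therefore loses → W
n=1: the only move is to 0(W), a W ⇒ L
n=2: can move to 1, which is L ⇒ W
n=3: the only move is to 2(W), a W ⇒ L
n=4: can move to 3, which is L ⇒ W
n=5: can move to 1, which is L ⇒ W
n=6: moves to 5(W), 2(W); every one is W ⇒ L
n=7: can move to 6, which is L ⇒ W
n=8: can move to 1, which is L ⇒ W
n=9: moves to 8(W), 5(W), 2(W); every one is W ⇒ L
n=10: can move to 9, which is L ⇒ W
n=11: moves to 10(W), 7(W), 4(W); every one is W ⇒ L
n=12: can move to 11, which is L ⇒ W
n=13: can move to 9, which is L ⇒ W
n=14: moves to 13(W), 10(W), 7(W); every one is W ⇒ L
n=15: can move to 14, which is L ⇒ W
n=16: can move to 9, which is L ⇒ W
n=17: moves to 16(W), 13(W), 10(W); every one is W ⇒ L
n=18: can move to 17, which is L ⇒ W
n=19: moves to 18(W), 15(W), 12(W); every one is W ⇒ L
n=20: can move to 19, which is L ⇒ W
n=21: can move to 17, which is L ⇒ W
n=22: moves to 21(W), 18(W), 15(W); every one is W ⇒ L
L entries with 1 ≤ n ≤ 22 (the range starts at n=1): n = 1, 3, 6, 9, 11, 14, 17, 19, 22; that makes 9.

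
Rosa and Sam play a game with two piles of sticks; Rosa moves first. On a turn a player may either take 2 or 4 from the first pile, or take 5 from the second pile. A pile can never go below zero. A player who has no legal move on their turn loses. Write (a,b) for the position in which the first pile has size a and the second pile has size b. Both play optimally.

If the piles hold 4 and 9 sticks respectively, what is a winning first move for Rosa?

Move to (2,9).

Positions with no move are L. A position that does have a move is losing for the player to move precisely when every available move leads to a winning position for the opponent. Fill in the labels:
No move ever increases a pile, so every position that can arise here has a ≤ 4 and b ≤ 9; it is enough to label the cells with 0 ≤ a ≤ 4 and 0 ≤ b ≤ 9.
Every move lowers a or b (never raises either), so fill the grid row by row in increasing a, and left to right within a row: each cell's successors are then already labelled.
      b=0  b=1  b=2  b=3  b=4  b=5  b=6  b=7  b=8  b=9
a=0:    L    L    L    L    L    W    W    W    W    W
a=1:    L    L    L    L    L    W    W    W    W    W
a=2:    W    W    W    W    W    L    L    L    L    L
a=3:    W    W    W    W    W    L    L    L    L    L
a=4:    W    W    W    W    W    W    W    W    W    W
Cells with no legal move (terminal, hence L): (0,0), (0,1), (0,2), (0,3), (0,4), (1,0), (1,1), (1,2), (1,3), (1,4).
The remaining L cells, each justified by listing all of its moves:
(2,5): L (options (0,5)(W), (2,0)(W) are all W)
(2,6): L (options (0,6)(W), (2,1)(W) are all W)
(2,7): L (options (0,7)(W), (2,2)(W) are all W)
(2,8): L (options (0,8)(W), (2,3)(W) are all W)
(2,9): L (options (0,9)(W), (2,4)(W) are all W)
(3,5): L (options (1,5)(W), (3,0)(W) are all W)
(3,6): L (options (1,6)(W), (3,1)(W) are all W)
(3,7): L (options (1,7)(W), (3,2)(W) are all W)
(3,8): L (options (1,8)(W), (3,3)(W) are all W)
(3,9): L (options (1,9)(W), (3,4)(W) are all W)
Every other cell has at least one move into one of the L cells above, so it is W.
From (4,9), the L positions reachable in one move are: (2,9).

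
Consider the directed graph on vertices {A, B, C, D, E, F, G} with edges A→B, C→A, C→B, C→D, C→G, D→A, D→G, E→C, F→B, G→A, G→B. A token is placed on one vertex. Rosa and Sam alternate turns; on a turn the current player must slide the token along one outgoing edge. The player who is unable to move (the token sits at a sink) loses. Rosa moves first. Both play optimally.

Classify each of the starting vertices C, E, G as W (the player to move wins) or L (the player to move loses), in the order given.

C: W, E: L, G: W

Classify positions by backward induction: terminal positions (no move available) are L. From any other position, the mover wins iff some move reaches an L.
Every edge goes from a vertex to one that appears earlier in the order B, A, G, D, F, C, E, so processing vertices in that order labels each vertex after all of its successors.
B: no outgoing edge → L
A: →B(L), so W
G: →B(L), so W
D: →G(W), A(W) — all W, so L
F: →B(L), so W
C: →D(L), so W
E: →C(W) only, which is W, so L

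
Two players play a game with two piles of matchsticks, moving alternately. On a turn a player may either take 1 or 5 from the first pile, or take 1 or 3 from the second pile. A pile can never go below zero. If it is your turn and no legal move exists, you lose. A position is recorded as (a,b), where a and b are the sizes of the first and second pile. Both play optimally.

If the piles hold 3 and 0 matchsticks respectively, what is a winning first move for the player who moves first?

Compute win/loss labels from the base case upward. A position with no move is L. Any other position is W if it can reach an L in one move, else L.
No move ever increases a pile, so every position that can arise here has a ≤ 3 and b ≤ 0; it is enough to label the cells with 0 ≤ a ≤ 3 and 0 ≤ b ≤ 0.
Every move lowers a or b (never raises either), so fill the grid row by row in increasing a, and left to right within a row: each cell's successors are then already labelled.
      b=0
a=0:    L
a=1:    W
a=2:    L
a=3:    W
Cells with no legal move (terminal, hence L): (0,0).
The remaining L cells, each justified by listing all of its moves:
(2,0): the only move is to (1,0)(W), a W ⇒ L
Every other cell has at least one move into one of the L cells above, so it is W.
From (3,0), the L positions reachable in one move are: (2,0).

Move to (2,0).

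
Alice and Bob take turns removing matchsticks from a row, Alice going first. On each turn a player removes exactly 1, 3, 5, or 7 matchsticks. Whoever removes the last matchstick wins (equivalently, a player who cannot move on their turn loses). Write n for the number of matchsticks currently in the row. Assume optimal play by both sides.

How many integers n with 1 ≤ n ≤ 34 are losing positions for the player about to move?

17

Positions with no move are L. A position that does have a move is losing for the player to move precisely when every available move leads to a winning position for the opponent. Fill in the labels:
n=0: no move → L
n=1: reaches L-position 0 → W
n=2: only reaches 1(W), which is W → L
n=3: reaches L-position 2 → W
n=4: only reaches 3(W), 1(W), all W → L
n=5: reaches L-position 4 → W
n=6: only reaches 5(W), 3(W), 1(W), all W → L
n=7: reaches L-position 6 → W
n=8: only reaches 7(W), 5(W), 3(W), 1(W), all W → L
n=9: reaches L-position 8 → W
n=10: only reaches 9(W), 7(W), 5(W), 3(W), all W → L
n=11: reaches L-position 10 → W
n=12: only reaches 11(W), 9(W), 7(W), 5(W), all W → L
n=13: reaches L-position 12 → W
n=14: only reaches 13(W), 11(W), 9(W), 7(W), all W → L
n=15: reaches L-position 14 → W
n=16: only reaches 15(W), 13(W), 11(W), 9(W), all W → L
n=17: reaches L-position 16 → W
n=18: only reaches 17(W), 15(W), 13(W), 11(W), all W → L
n=19: reaches L-position 18 → W
n=20: only reaches 19(W), 17(W), 15(W), 13(W), all W → L
n=21: reaches L-position 20 → W
n=22: only reaches 21(W), 19(W), 17(W), 15(W), all W → L
n=23: reaches L-position 22 → W
n=24: only reaches 23(W), 21(W), 19(W), 17(W), all W → L
n=25: reaches L-position 24 → W
n=26: only reaches 25(W), 23(W), 21(W), 19(W), all W → L
n=27: reaches L-position 26 → W
n=28: only reaches 27(W), 25(W), 23(W), 21(W), all W → L
n=29: reaches L-position 28 → W
n=30: only reaches 29(W), 27(W), 25(W), 23(W), all W → L
n=31: reaches L-position 30 → W
n=32: only reaches 31(W), 29(W), 27(W), 25(W), all W → L
n=33: reaches L-position 32 → W
n=34: only reaches 33(W), 31(W), 29(W), 27(W), all W → L
L entries with 1 ≤ n ≤ 34 (n=0 is outside the asked range and is not counted): n = 2, 4, 6, 8, 10, 12, 14, 16, 18, 20, 22, 24, 26, 28, 30, 32, 34; that makes 17.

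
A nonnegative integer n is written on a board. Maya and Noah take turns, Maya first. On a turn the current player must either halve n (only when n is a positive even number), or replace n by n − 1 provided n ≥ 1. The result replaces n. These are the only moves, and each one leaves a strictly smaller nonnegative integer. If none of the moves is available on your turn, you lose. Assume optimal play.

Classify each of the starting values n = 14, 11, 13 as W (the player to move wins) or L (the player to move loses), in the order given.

14: W, 11: L, 13: L

Label each position W (a win for the player to move) or L (a loss). A position with no legal move is L; any other position is W exactly when some move reaches an L, and L when every move reaches a W.
n=0: no move → L
n=1: reaches L-position 0 → W
n=2: only reaches 1(W), which is W → L
n=3: reaches L-position 2 → W
n=4: reaches L-position 2 → W
n=5: only reaches 4(W), which is W → L
n=6: reaches L-position 5 → W
n=7: only reaches 6(W), which is W → L
n=8: reaches L-position 7 → W
n=9: only reaches 8(W), which is W → L
n=10: reaches L-position 5 → W
n=11: only reaches 10(W), which is W → L
n=12: reaches L-position 11 → W
n=13: only reaches 12(W), which is W → L
n=14: reaches L-position 7 → W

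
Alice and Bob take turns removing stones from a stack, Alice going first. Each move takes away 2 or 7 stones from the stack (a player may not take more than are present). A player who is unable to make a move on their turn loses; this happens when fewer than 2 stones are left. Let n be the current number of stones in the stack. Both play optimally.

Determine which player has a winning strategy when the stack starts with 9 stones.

Bob wins.

Classify positions by backward induction: terminal positions (no move available) are L. From any other position, the mover wins iff some move reaches an L.
n=0: no move → L
n=1: no move → L
n=2: →0(L), so W
n=3: →1(L), so W
n=4: →2(W) only, which is W, so L
n=5: →3(W) only, which is W, so L
n=6: →4(L), so W
n=7: →5(L), so W
n=8: →1(L), so W
n=9: →7(W), 2(W) — all W, so L
Every move from 9 reaches a W position, so the mover loses.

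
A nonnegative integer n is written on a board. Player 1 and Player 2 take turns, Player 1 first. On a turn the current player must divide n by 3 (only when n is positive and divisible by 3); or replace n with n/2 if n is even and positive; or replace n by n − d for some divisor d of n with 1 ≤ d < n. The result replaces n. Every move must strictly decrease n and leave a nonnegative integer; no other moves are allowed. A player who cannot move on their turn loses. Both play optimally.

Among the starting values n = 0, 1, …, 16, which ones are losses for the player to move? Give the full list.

0, 1, 4, 7, 9, 11, 13, 15

Use the standard recursion: the mover loses at a terminal position; elsewhere, the mover wins exactly when some move hands the opponent an L position.
n=0: no move → L
n=1: no move → L
n=2: can move to 1, which is L ⇒ W
n=3: can move to 1, which is L ⇒ W
n=4: moves to 2(W), 3(W); every one is W ⇒ L
n=5: can move to 4, which is L ⇒ W
n=6: can move to 4, which is L ⇒ W
n=7: the only move is to 6(W), a W ⇒ L
n=8: can move to 4, which is L ⇒ W
n=9: moves to 3(W), 6(W), 8(W); every one is W ⇒ L
n=10: can move to 9, which is L ⇒ W
n=11: the only move is to 10(W), a W ⇒ L
n=12: can move to 4, which is L ⇒ W
n=13: the only move is to 12(W), a W ⇒ L
n=14: can move to 7, which is L ⇒ W
n=15: moves to 5(W), 10(W), 12(W), 14(W); every one is W ⇒ L
n=16: can move to 15, which is L ⇒ W
Reading off the rows marked L gives the requested list; there are 8 such values of n.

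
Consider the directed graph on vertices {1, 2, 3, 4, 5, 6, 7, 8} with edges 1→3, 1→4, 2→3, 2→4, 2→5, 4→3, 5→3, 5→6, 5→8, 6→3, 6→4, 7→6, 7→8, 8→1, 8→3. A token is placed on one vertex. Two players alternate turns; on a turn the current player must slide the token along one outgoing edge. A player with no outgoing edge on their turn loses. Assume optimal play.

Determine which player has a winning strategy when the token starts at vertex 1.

The first player wins.

Build the W/L table. Terminal = L. A non-terminal position is W if it has a move to some L; otherwise it is L.
Every edge goes from a vertex to one that appears earlier in the order 3, 4, 1, 6, 8, 5, 7, 2, so processing vertices in that order labels each vertex after all of its successors.
3: no outgoing edge → L
4: W (go to 3, an L position)
1: W (go to 3, an L position)
6: W (go to 3, an L position)
8: W (go to 3, an L position)
5: W (go to 3, an L position)
7: L (options 8(W), 6(W) are all W)
2: W (go to 3, an L position)
The starting position 1 is W: the player to move should move to 3, handing over an L position.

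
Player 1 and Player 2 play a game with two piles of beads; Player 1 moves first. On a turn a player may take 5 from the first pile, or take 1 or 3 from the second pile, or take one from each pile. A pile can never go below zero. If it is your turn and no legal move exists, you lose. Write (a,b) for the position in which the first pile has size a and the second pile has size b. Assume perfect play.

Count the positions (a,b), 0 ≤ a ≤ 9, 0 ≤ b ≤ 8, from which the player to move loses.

Compute win/loss labels from the base case upward. A position with no move is L. Any other position is W if it can reach an L in one move, else L.
Every move lowers a or b (never raises either), so fill the grid row by row in increasing a, and left to right within a row: each cell's successors are then already labelled.
      b=0  b=1  b=2  b=3  b=4  b=5  b=6  b=7  b=8
a=0:    L    W    L    W    L    W    L    W    L
a=1:    L    W    L    W    L    W    L    W    L
a=2:    L    W    L    W    L    W    L    W    L
a=3:    L    W    L    W    L    W    L    W    L
a=4:    L    W    L    W    L    W    L    W    L
a=5:    W    W    W    W    W    W    W    W    W
a=6:    W    L    W    L    W    L    W    L    W
a=7:    W    L    W    L    W    L    W    L    W
a=8:    W    L    W    L    W    L    W    L    W
a=9:    W    L    W    L    W    L    W    L    W
Cells with no legal move (terminal, hence L): (0,0), (1,0), (2,0), (3,0), (4,0).
The remaining L cells, each justified by listing all of its moves:
(0,2): the only move is to (0,1)(W), a W ⇒ L
(0,4): moves to (0,3)(W), (0,1)(W); every one is W ⇒ L
(0,6): moves to (0,5)(W), (0,3)(W); every one is W ⇒ L
(0,8): moves to (0,7)(W), (0,5)(W); every one is W ⇒ L
(1,2): moves to (1,1)(W), (0,1)(W); every one is W ⇒ L
(1,4): moves to (1,3)(W), (1,1)(W), (0,3)(W); every one is W ⇒ L
(1,6): moves to (1,5)(W), (1,3)(W), (0,5)(W); every one is W ⇒ L
(1,8): moves to (1,7)(W), (1,5)(W), (0,7)(W); every one is W ⇒ L
(2,2): moves to (2,1)(W), (1,1)(W); every one is W ⇒ L
(2,4): moves to (2,3)(W), (2,1)(W), (1,3)(W); every one is W ⇒ L
(2,6): moves to (2,5)(W), (2,3)(W), (1,5)(W); every one is W ⇒ L
(2,8): moves to (2,7)(W), (2,5)(W), (1,7)(W); every one is W ⇒ L
(3,2): moves to (3,1)(W), (2,1)(W); every one is W ⇒ L
(3,4): moves to (3,3)(W), (3,1)(W), (2,3)(W); every one is W ⇒ L
(3,6): moves to (3,5)(W), (3,3)(W), (2,5)(W); every one is W ⇒ L
(3,8): moves to (3,7)(W), (3,5)(W), (2,7)(W); every one is W ⇒ L
(4,2): moves to (4,1)(W), (3,1)(W); every one is W ⇒ L
(4,4): moves to (4,3)(W), (4,1)(W), (3,3)(W); every one is W ⇒ L
(4,6): moves to (4,5)(W), (4,3)(W), (3,5)(W); every one is W ⇒ L
(4,8): moves to (4,7)(W), (4,5)(W), (3,7)(W); every one is W ⇒ L
(6,1): moves to (1,1)(W), (6,0)(W), (5,0)(W); every one is W ⇒ L
(6,3): moves to (1,3)(W), (6,2)(W), (6,0)(W), (5,2)(W); every one is W ⇒ L
(6,5): moves to (1,5)(W), (6,4)(W), (6,2)(W), (5,4)(W); every one is W ⇒ L
(6,7): moves to (1,7)(W), (6,6)(W), (6,4)(W), (5,6)(W); every one is W ⇒ L
(7,1): moves to (2,1)(W), (7,0)(W), (6,0)(W); every one is W ⇒ L
(7,3): moves to (2,3)(W), (7,2)(W), (7,0)(W), (6,2)(W); every one is W ⇒ L
(7,5): moves to (2,5)(W), (7,4)(W), (7,2)(W), (6,4)(W); every one is W ⇒ L
(7,7): moves to (2,7)(W), (7,6)(W), (7,4)(W), (6,6)(W); every one is W ⇒ L
(8,1): moves to (3,1)(W), (8,0)(W), (7,0)(W); every one is W ⇒ L
(8,3): moves to (3,3)(W), (8,2)(W), (8,0)(W), (7,2)(W); every one is W ⇒ L
(8,5): moves to (3,5)(W), (8,4)(W), (8,2)(W), (7,4)(W); every one is W ⇒ L
(8,7): moves to (3,7)(W), (8,6)(W), (8,4)(W), (7,6)(W); every one is W ⇒ L
(9,1): moves to (4,1)(W), (9,0)(W), (8,0)(W); every one is W ⇒ L
(9,3): moves to (4,3)(W), (9,2)(W), (9,0)(W), (8,2)(W); every one is W ⇒ L
(9,5): moves to (4,5)(W), (9,4)(W), (9,2)(W), (8,4)(W); every one is W ⇒ L
(9,7): moves to (4,7)(W), (9,6)(W), (9,4)(W), (8,6)(W); every one is W ⇒ L
Every other cell has at least one move into one of the L cells above, so it is W.
L cells per row: a=0: 5, a=1: 5, a=2: 5, a=3: 5, a=4: 5, a=5: 0, a=6: 4, a=7: 4, a=8: 4, a=9: 4; total 41.

41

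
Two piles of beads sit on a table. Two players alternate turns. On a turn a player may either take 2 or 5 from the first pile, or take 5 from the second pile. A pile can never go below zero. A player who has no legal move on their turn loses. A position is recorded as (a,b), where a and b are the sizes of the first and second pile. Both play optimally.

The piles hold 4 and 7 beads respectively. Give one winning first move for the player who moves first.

Use the standard recursion: the mover loses at a terminal position; elsewhere, the mover wins exactly when some move hands the opponent an L position.
No move ever increases a pile, so every position that can arise here has a ≤ 4 and b ≤ 7; it is enough to label the cells with 0 ≤ a ≤ 4 and 0 ≤ b ≤ 7.
Every move lowers a or b (never raises either), so fill the grid row by row in increasing a, and left to right within a row: each cell's successors are then already labelled.
      b=0  b=1  b=2  b=3  b=4  b=5  b=6  b=7
a=0:    L    L    L    L    L    W    W    W
a=1:    L    L    L    L    L    W    W    W
a=2:    W    W    W    W    W    L    L    L
a=3:    W    W    W    W    W    L    L    L
a=4:    L    L    L    L    L    W    W    W
Cells with no legal move (terminal, hence L): (0,0), (0,1), (0,2), (0,3), (0,4), (1,0), (1,1), (1,2), (1,3), (1,4).
The remaining L cells, each justified by listing all of its moves:
(2,5): →(0,5)(W), (2,0)(W) — all W, so L
(2,6): →(0,6)(W), (2,1)(W) — all W, so L
(2,7): →(0,7)(W), (2,2)(W) — all W, so L
(3,5): →(1,5)(W), (3,0)(W) — all W, so L
(3,6): →(1,6)(W), (3,1)(W) — all W, so L
(3,7): →(1,7)(W), (3,2)(W) — all W, so L
(4,0): →(2,0)(W) only, which is W, so L
(4,1): →(2,1)(W) only, which is W, so L
(4,2): →(2,2)(W) only, which is W, so L
(4,3): →(2,3)(W) only, which is W, so L
(4,4): →(2,4)(W) only, which is W, so L
Every other cell has at least one move into one of the L cells above, so it is W.
From (4,7), the L positions reachable in one move are: (2,7), (4,2). Any move reaching one of these is winning.

Move to (2,7).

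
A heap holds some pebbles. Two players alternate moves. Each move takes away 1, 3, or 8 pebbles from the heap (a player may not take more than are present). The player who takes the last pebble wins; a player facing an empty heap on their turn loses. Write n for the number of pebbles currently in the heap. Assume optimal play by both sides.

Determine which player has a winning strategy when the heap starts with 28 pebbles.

The second player wins.

Classify positions by backward induction: terminal positions (no move available) are L. From any other position, the mover wins iff some move reaches an L.
n=0: no move → L
n=1: can move to 0, which is L ⇒ W
n=2: the only move is to 1(W), a W ⇒ L
n=3: can move to 2, which is L ⇒ W
n=4: moves to 3(W), 1(W); every one is W ⇒ L
n=5: can move to 4, which is L ⇒ W
n=6: moves to 5(W), 3(W); every one is W ⇒ L
n=7: can move to 6, which is L ⇒ W
n=8: can move to 0, which is L ⇒ W
n=9: can move to 6, which is L ⇒ W
n=10: can move to 2, which is L ⇒ W
n=11: moves to 10(W), 8(W), 3(W); every one is W ⇒ L
n=12: can move to 11, which is L ⇒ W
n=13: moves to 12(W), 10(W), 5(W); every one is W ⇒ L
n=14: can move to 13, which is L ⇒ W
n=15: moves to 14(W), 12(W), 7(W); every one is W ⇒ L
n=16: can move to 15, which is L ⇒ W
n=17: moves to 16(W), 14(W), 9(W); every one is W ⇒ L
n=18: can move to 17, which is L ⇒ W
n=19: can move to 11, which is L ⇒ W
n=20: can move to 17, which is L ⇒ W
n=21: can move to 13, which is L ⇒ W
n=22: moves to 21(W), 19(W), 14(W); every one is W ⇒ L
n=23: can move to 22, which is L ⇒ W
n=24: moves to 23(W), 21(W), 16(W); every one is W ⇒ L
n=25: can move to 24, which is L ⇒ W
n=26: moves to 25(W), 23(W), 18(W); every one is W ⇒ L
n=27: can move to 26, which is L ⇒ W
n=28: moves to 27(W), 25(W), 20(W); every one is W ⇒ L
The starting position 28 is L: whatever the player to move does, the opponent receives a W position.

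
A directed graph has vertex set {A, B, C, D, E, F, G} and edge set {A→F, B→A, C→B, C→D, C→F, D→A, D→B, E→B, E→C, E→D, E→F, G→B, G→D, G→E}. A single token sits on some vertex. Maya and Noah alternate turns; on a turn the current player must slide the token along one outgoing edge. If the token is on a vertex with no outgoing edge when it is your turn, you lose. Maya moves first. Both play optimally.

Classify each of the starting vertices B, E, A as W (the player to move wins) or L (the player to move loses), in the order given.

B: L, E: W, A: W

Label each position W (a win for the player to move) or L (a loss). A position with no legal move is L; any other position is W exactly when some move reaches an L, and L when every move reaches a W.
Every edge goes from a vertex to one that appears earlier in the order F, A, B, D, C, E, G, so processing vertices in that order labels each vertex after all of its successors.
F: no outgoing edge → L
A: →F(L), so W
B: →A(W) only, which is W, so L
D: →B(L), so W
C: →B(L), so W
E: →B(L), so W
G: →B(L), so W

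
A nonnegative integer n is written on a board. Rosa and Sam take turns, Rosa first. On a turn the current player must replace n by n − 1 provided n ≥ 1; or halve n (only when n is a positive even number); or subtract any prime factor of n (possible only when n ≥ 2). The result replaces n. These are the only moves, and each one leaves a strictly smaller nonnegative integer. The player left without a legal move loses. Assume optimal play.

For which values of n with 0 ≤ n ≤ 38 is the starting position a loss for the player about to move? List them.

Label each position W (a win for the player to move) or L (a loss). A position with no legal move is L; any other position is W exactly when some move reaches an L, and L when every move reaches a W.
n=0: no move → L
n=1: can move to 0, which is L ⇒ W
n=2: can move to 0, which is L ⇒ W
n=3: can move to 0, which is L ⇒ W
n=4: moves to 2(W), 3(W); every one is W ⇒ L
n=5: can move to 0, which is L ⇒ W
n=6: can move to 4, which is L ⇒ W
n=7: can move to 0, which is L ⇒ W
n=8: can move to 4, which is L ⇒ W
n=9: moves to 6(W), 8(W); every one is W ⇒ L
n=10: can move to 9, which is L ⇒ W
n=11: can move to 0, which is L ⇒ W
n=12: can move to 9, which is L ⇒ W
n=13: can move to 0, which is L ⇒ W
n=14: moves to 7(W), 12(W), 13(W); every one is W ⇒ L
n=15: can move to 14, which is L ⇒ W
n=16: can move to 14, which is L ⇒ W
n=17: can move to 0, which is L ⇒ W
n=18: can move to 9, which is L ⇒ W
n=19: can move to 0, which is L ⇒ W
n=20: moves to 10(W), 15(W), 18(W), 19(W); every one is W ⇒ L
n=21: can move to 14, which is L ⇒ W
n=22: can move to 20, which is L ⇒ W
n=23: can move to 0, which is L ⇒ W
n=24: moves to 12(W), 21(W), 22(W), 23(W); every one is W ⇒ L
n=25: can move to 20, which is L ⇒ W
n=26: can move to 24, which is L ⇒ W
n=27: can move to 24, which is L ⇒ W
n=28: can move to 14, which is L ⇒ W
n=29: can move to 0, which is L ⇒ W
n=30: moves to 15(W), 25(W), 27(W), 28(W), 29(W); every one is W ⇒ L
n=31: can move to 0, which is L ⇒ W
n=32: can move to 30, which is L ⇒ W
n=33: can move to 30, which is L ⇒ W
n=34: moves to 17(W), 32(W), 33(W); every one is W ⇒ L
n=35: can move to 30, which is L ⇒ W
n=36: can move to 34, which is L ⇒ W
n=37: can move to 0, which is L ⇒ W
n=38: moves to 19(W), 36(W), 37(W); every one is W ⇒ L
Reading off the rows marked L gives the requested list; there are 9 such values of n.

0, 4, 9, 14, 20, 24, 30, 34, 38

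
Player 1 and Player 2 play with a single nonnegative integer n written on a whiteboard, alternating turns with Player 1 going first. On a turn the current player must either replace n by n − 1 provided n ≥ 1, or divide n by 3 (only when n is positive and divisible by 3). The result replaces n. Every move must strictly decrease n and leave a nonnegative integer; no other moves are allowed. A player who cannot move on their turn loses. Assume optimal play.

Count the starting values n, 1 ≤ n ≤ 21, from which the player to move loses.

Classify positions by backward induction: terminal positions (no move available) are L. From any other position, the mover wins iff some move reaches an L.
n=0: no move → L
n=1: W (go to 0, an L position)
n=2: L (sole option 1(W) is W)
n=3: W (go to 2, an L position)
n=4: L (sole option 3(W) is W)
n=5: W (go to 4, an L position)
n=6: W (go to 2, an L position)
n=7: L (sole option 6(W) is W)
n=8: W (go to 7, an L position)
n=9: L (options 3(W), 8(W) are all W)
n=10: W (go to 9, an L position)
n=11: L (sole option 10(W) is W)
n=12: W (go to 4, an L position)
n=13: L (sole option 12(W) is W)
n=14: W (go to 13, an L position)
n=15: L (options 5(W), 14(W) are all W)
n=16: W (go to 15, an L position)
n=17: L (sole option 16(W) is W)
n=18: W (go to 17, an L position)
n=19: L (sole option 18(W) is W)
n=20: W (go to 19, an L position)
n=21: W (go to 7, an L position)
L entries with 1 ≤ n ≤ 21 (n=0 is outside the asked range and is not counted): n = 2, 4, 7, 9, 11, 13, 15, 17, 19; that makes 9.

9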